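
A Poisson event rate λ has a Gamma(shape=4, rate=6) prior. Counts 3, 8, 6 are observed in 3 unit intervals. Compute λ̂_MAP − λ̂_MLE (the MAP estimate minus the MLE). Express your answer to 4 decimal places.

Σxᵢ = 17. Posterior is Gamma(21, 9); MAP = (21−1)/9 = 20/9 ≈ 2.22222.
MLE = x̄ = 17/3 ≈ 5.66667.
Difference = 20/9 − 17/3 = -31/9 ≈ -3.4444.

MAP − MLE = -3.4444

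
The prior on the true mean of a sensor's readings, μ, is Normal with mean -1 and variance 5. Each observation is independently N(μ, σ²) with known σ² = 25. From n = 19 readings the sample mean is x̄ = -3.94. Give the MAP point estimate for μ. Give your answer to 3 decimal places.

n = 19, x̄ = -3.94.
For a Normal prior and Normal likelihood with known variance, the posterior is Normal; its mode equals its mean, the precision-weighted average.
Prior precision 1/σ₀² = 1/5 = 0.2; data precision n/σ² = 19/25 = 0.76.
μ̂ = (0.2·(-1) + 0.76·(-3.94)) / (0.2 + 0.76) = (-3.1944)/0.96 = -3.3275 ≈ -3.328.

μ̂_MAP = -3.328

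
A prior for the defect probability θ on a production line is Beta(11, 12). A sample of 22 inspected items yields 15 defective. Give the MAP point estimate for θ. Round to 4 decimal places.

θ̂_MAP = 0.5814

Prior: Beta(11, 12).
Data: 15 successes in 22 trials. The binomial likelihood contributes θ^15(1−θ)^7, so the posterior is Beta(11+15, 12+7) = Beta(26, 19).
For Beta(a, b) with a, b > 1 the mode is (a−1)/(a+b−2) = 25/43 ≈ 0.5814.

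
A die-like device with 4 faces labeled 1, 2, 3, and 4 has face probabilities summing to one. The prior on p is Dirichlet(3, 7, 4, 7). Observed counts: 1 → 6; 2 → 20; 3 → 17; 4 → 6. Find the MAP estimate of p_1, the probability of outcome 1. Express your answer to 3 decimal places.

MAP estimate: 0.121

The posterior is Dirichlet(αᵢ + nᵢ) = Dirichlet(9, 27, 21, 13).
For a Dirichlet(a₁,…,a_K) with all aᵢ > 1, the mode has j-th component (aⱼ − 1)/(Σaᵢ − K).
Here Σaᵢ = 70 and K = 4, so p_1 = (9 − 1)/(70 − 4) = 8/66 ≈ 0.121.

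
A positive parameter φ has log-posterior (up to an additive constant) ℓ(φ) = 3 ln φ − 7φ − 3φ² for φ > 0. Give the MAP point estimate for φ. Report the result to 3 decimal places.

ℓ'(φ) = 3/φ − 7 − 6φ. Setting this to zero and multiplying by φ: 6φ² + 7φ − 3 = 0.
φ = (−7 + √(7² + 4·6·3)) / (2·6) = (−7 + √121) / 12 = (−7 + 11)/12 = 1/3.
ℓ''(φ) = −3/φ² − 6 < 0, confirming a maximum.

φ̂_MAP = 0.333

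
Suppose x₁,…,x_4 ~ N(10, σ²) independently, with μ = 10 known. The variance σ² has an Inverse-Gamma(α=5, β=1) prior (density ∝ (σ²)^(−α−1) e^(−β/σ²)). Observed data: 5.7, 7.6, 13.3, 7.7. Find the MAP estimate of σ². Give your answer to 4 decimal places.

Sum of squared deviations about the known mean: SS = (5.7−10)² + (7.6−10)² + (13.3−10)² + (7.7−10)² = 40.43.
The Normal likelihood contributes (σ²)^(−n/2) exp(−SS/(2σ²)), so the posterior is Inverse-Gamma(α + n/2, β + SS/2) = Inverse-Gamma(7, 21.215).
The mode of Inverse-Gamma(a, b) is b/(a+1) = 21.215/8 ≈ 2.6519.

σ̂²_MAP = 2.6519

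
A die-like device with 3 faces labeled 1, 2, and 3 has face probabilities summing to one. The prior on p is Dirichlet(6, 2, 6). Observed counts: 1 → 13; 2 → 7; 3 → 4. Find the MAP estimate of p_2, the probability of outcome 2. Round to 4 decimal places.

The posterior is Dirichlet(αᵢ + nᵢ) = Dirichlet(19, 9, 10).
For a Dirichlet(a₁,…,a_K) with all aᵢ > 1, the mode has j-th component (aⱼ − 1)/(Σaᵢ − K).
Here Σaᵢ = 38 and K = 3, so p_2 = (9 − 1)/(38 − 3) = 8/35 ≈ 0.2286.

MAP estimate: 0.2286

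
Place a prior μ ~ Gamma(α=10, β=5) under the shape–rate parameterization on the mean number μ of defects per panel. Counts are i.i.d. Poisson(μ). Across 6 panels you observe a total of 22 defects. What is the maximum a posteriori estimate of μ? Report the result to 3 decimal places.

μ̂_MAP = 2.818

Σxᵢ = 22, n = 6.
Posterior ∝ μ^9e^(−5μ) · μ^22e^(−6μ) = μ^31e^(−11μ), i.e. Gamma(shape=32, rate=11).
The mode of a Gamma(a, b) with a ≥ 1 (shape–rate) is (a−1)/b = 31/11 ≈ 2.818.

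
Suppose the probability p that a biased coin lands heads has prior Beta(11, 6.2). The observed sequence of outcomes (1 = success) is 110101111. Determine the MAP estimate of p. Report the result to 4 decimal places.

p̂_MAP = 0.7025

Prior: Beta(11, 6.2).
Data: 7 successes in 9 trials (from the sequence). The binomial likelihood contributes p^7(1−p)^2, so the posterior is Beta(11+7, 6.2+2) = Beta(18, 8.2).
For Beta(a, b) with a, b > 1 the mode is (a−1)/(a+b−2) = 17/24.2 ≈ 0.7025.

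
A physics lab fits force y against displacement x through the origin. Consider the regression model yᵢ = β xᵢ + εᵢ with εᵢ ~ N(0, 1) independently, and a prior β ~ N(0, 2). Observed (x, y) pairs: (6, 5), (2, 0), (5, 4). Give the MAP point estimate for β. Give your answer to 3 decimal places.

log p(β | y) = −Σ(yᵢ − βxᵢ)²/(2·1) − β²/(2·2) + const.
Setting the derivative to zero: Σxᵢ(yᵢ − βxᵢ)/1 − β/2 = 0, so β = Σxᵢyᵢ / (Σxᵢ² + σ²/τ²).
Σxᵢyᵢ = 6·5 + 2·0 + 5·4 = 50; Σxᵢ² = 65; σ²/τ² = 0.5.
β̂_MAP = 50 / (65 + 0.5) = 50/65.5 ≈ 0.763.

β̂_MAP = 0.763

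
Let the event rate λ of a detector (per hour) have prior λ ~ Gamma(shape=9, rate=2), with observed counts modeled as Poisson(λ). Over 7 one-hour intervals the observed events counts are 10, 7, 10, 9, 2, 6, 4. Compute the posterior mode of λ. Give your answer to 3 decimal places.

λ̂_MAP = 6.222

Σxᵢ = 10+7+10+9+2+6+4 = 48, with n = 7.
Posterior ∝ λ^8e^(−2λ) · λ^48e^(−7λ) = λ^56e^(−9λ), i.e. Gamma(shape=57, rate=9).
The mode of a Gamma(a, b) with a ≥ 1 (shape–rate) is (a−1)/b = 56/9 ≈ 6.222.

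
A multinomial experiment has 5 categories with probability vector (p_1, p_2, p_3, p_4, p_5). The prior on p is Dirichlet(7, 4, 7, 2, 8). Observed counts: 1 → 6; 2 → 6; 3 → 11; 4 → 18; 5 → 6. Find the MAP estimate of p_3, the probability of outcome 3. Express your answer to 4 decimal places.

The posterior is Dirichlet(αᵢ + nᵢ) = Dirichlet(13, 10, 18, 20, 14).
For a Dirichlet(a₁,…,a_K) with all aᵢ > 1, the mode has j-th component (aⱼ − 1)/(Σaᵢ − K).
Here Σaᵢ = 75 and K = 5, so p_3 = (18 − 1)/(75 − 5) = 17/70 ≈ 0.2429.

MAP estimate: 0.2429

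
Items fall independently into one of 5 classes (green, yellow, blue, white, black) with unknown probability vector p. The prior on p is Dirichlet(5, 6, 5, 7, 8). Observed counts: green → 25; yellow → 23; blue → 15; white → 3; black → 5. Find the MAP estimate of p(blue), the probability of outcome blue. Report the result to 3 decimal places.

MAP estimate of p(blue) = 0.196

The posterior is Dirichlet(αᵢ + nᵢ) = Dirichlet(30, 29, 20, 10, 13).
For a Dirichlet(a₁,…,a_K) with all aᵢ > 1, the mode has j-th component (aⱼ − 1)/(Σaᵢ − K).
Here Σaᵢ = 102 and K = 5, so p(blue) = (20 − 1)/(102 − 5) = 19/97 ≈ 0.196.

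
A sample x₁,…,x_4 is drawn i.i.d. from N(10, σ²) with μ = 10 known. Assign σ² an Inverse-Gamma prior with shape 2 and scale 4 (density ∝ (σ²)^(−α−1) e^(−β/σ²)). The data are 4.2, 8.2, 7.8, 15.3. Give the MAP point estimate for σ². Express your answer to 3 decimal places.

Sum of squared deviations about the known mean: SS = (4.2−10)² + (8.2−10)² + (7.8−10)² + (15.3−10)² = 69.81.
The Normal likelihood contributes (σ²)^(−n/2) exp(−SS/(2σ²)), so the posterior is Inverse-Gamma(α + n/2, β + SS/2) = Inverse-Gamma(4, 38.905).
The mode of Inverse-Gamma(a, b) is b/(a+1) = 38.905/5 ≈ 7.781.

σ̂²_MAP = 7.781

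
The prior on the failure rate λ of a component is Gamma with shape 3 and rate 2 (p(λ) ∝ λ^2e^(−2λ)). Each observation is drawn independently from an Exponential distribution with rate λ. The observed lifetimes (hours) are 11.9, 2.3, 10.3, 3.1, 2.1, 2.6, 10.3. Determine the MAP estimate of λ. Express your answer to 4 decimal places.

The Exponential(rate=λ) likelihood is ∝ λ^n e^(−λΣtᵢ). Here n = 7 and Σtᵢ = 11.9 + 2.3 + 10.3 + 3.1 + 2.1 + 2.6 + 10.3 = 42.6.
Posterior ∝ λ^2e^(−2λ) · λ^7e^(−42.6λ) = λ^9e^(−44.6λ), i.e. Gamma(10, 44.6).
Mode = (a−1)/b = 9/44.6 ≈ 0.2018.

λ̂_MAP = 0.2018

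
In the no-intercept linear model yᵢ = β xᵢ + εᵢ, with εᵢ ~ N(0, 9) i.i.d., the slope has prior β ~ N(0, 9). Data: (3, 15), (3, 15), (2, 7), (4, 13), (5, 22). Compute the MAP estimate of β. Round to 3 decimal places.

log p(β | y) = −Σ(yᵢ − βxᵢ)²/(2·9) − β²/(2·9) + const.
Setting the derivative to zero: Σxᵢ(yᵢ − βxᵢ)/9 − β/9 = 0, so β = Σxᵢyᵢ / (Σxᵢ² + σ²/τ²).
Σxᵢyᵢ = 3·15 + 3·15 + 2·7 + 4·13 + 5·22 = 266; Σxᵢ² = 63; σ²/τ² = 1.
β̂_MAP = 266 / (63 + 1) = 266/64 ≈ 4.156.

β̂_MAP = 4.156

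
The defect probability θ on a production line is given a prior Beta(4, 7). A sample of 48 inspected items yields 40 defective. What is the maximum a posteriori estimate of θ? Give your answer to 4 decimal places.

Prior: Beta(4, 7).
Data: 40 successes in 48 trials. The binomial likelihood contributes θ^40(1−θ)^8, so the posterior is Beta(4+40, 7+8) = Beta(44, 15).
For Beta(a, b) with a, b > 1 the mode is (a−1)/(a+b−2) = 43/57 ≈ 0.7544.

θ̂_MAP = 0.7544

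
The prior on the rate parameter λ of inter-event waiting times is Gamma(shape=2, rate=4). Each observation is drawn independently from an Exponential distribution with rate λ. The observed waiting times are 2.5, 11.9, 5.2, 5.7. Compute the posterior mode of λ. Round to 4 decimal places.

λ̂_MAP = 0.1706

The Exponential(rate=λ) likelihood is ∝ λ^n e^(−λΣtᵢ). Here n = 4 and Σtᵢ = 2.5 + 11.9 + 5.2 + 5.7 = 25.3.
Posterior ∝ λe^(−4λ) · λ^4e^(−25.3λ) = λ^5e^(−29.3λ), i.e. Gamma(6, 29.3).
Mode = (a−1)/b = 5/29.3 ≈ 0.1706.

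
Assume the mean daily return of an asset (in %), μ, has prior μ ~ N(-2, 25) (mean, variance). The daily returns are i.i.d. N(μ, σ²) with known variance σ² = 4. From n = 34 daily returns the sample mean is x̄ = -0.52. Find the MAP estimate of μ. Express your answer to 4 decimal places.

n = 34, x̄ = -0.52.
For a Normal prior and Normal likelihood with known variance, the posterior is Normal; its mode equals its mean, the precision-weighted average.
Prior precision 1/σ₀² = 1/25 = 0.04; data precision n/σ² = 34/4 = 8.5.
μ̂ = (0.04·(-2) + 8.5·(-0.52)) / (0.04 + 8.5) = (-4.5)/8.54 = -225/427 ≈ -0.5269.

μ̂_MAP = -0.5269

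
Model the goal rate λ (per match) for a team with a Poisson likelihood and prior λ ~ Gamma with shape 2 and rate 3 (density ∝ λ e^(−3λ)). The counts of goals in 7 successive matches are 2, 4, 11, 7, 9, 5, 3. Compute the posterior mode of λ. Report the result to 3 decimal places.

Σxᵢ = 2+4+11+7+9+5+3 = 41, with n = 7.
Posterior ∝ λe^(−3λ) · λ^41e^(−7λ) = λ^42e^(−10λ), i.e. Gamma(shape=43, rate=10).
The mode of a Gamma(a, b) with a ≥ 1 (shape–rate) is (a−1)/b = 42/10 ≈ 4.200.

λ̂_MAP = 4.200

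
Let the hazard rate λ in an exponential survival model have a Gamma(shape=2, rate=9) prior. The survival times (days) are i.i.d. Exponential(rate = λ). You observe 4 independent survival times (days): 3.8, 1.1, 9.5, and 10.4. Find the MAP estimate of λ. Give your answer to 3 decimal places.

λ̂_MAP = 0.148

The Exponential(rate=λ) likelihood is ∝ λ^n e^(−λΣtᵢ). Here n = 4 and Σtᵢ = 3.8 + 1.1 + 9.5 + 10.4 = 24.8.
Posterior ∝ λe^(−9λ) · λ^4e^(−24.8λ) = λ^5e^(−33.8λ), i.e. Gamma(6, 33.8).
Mode = (a−1)/b = 5/33.8 ≈ 0.148.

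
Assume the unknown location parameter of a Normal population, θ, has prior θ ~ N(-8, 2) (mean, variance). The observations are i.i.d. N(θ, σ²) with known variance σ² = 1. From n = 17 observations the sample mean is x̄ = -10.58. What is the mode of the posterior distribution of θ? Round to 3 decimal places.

θ̂_MAP = -10.506

n = 17, x̄ = -10.58.
For a Normal prior and Normal likelihood with known variance, the posterior is Normal; its mode equals its mean, the precision-weighted average.
Prior precision 1/σ₀² = 1/2 = 0.5; data precision n/σ² = 17/1 = 17.
θ̂ = (0.5·(-8) + 17·(-10.58)) / (0.5 + 17) = (-183.86)/17.5 = -9193/875 ≈ -10.506.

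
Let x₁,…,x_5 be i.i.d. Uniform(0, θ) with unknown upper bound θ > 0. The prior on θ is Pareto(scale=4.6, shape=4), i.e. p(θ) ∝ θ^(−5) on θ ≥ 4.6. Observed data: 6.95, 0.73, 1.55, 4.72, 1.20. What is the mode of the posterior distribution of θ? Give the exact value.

θ̂_MAP = 6.95

The Uniform(0, θ) likelihood is θ^(−n) for θ ≥ max(xᵢ), zero otherwise. Here max(xᵢ) = 6.95.
Posterior ∝ θ^(−5) · θ^(−5) = θ^(−10) on θ ≥ max(4.6, 6.95) = 6.95.
This density is strictly decreasing in θ, so the posterior mode lies at the lower boundary of the support.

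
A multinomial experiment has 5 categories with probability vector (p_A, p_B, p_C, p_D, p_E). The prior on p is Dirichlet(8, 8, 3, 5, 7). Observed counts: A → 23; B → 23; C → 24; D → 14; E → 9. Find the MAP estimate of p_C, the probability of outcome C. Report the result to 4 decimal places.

The posterior is Dirichlet(αᵢ + nᵢ) = Dirichlet(31, 31, 27, 19, 16).
For a Dirichlet(a₁,…,a_K) with all aᵢ > 1, the mode has j-th component (aⱼ − 1)/(Σaᵢ − K).
Here Σaᵢ = 124 and K = 5, so p_C = (27 − 1)/(124 − 5) = 26/119 ≈ 0.2185.

MAP estimate of p_C = 0.2185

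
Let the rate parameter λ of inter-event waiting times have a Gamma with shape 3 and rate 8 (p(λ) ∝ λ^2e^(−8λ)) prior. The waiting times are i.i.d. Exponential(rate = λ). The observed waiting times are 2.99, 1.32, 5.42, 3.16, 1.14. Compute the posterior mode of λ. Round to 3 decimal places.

λ̂_MAP = 0.318

The Exponential(rate=λ) likelihood is ∝ λ^n e^(−λΣtᵢ). Here n = 5 and Σtᵢ = 2.99 + 1.32 + 5.42 + 3.16 + 1.14 = 14.03.
Posterior ∝ λ^2e^(−8λ) · λ^5e^(−14.03λ) = λ^7e^(−22.03λ), i.e. Gamma(8, 22.03).
Mode = (a−1)/b = 7/22.03 ≈ 0.318.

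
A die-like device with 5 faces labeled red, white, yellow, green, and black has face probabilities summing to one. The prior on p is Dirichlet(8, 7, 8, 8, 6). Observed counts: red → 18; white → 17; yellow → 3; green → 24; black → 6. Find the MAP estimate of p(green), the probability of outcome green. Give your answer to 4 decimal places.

MAP estimate of p(green) = 0.3100

The posterior is Dirichlet(αᵢ + nᵢ) = Dirichlet(26, 24, 11, 32, 12).
For a Dirichlet(a₁,…,a_K) with all aᵢ > 1, the mode has j-th component (aⱼ − 1)/(Σaᵢ − K).
Here Σaᵢ = 105 and K = 5, so p(green) = (32 − 1)/(105 − 5) = 31/100 ≈ 0.3100.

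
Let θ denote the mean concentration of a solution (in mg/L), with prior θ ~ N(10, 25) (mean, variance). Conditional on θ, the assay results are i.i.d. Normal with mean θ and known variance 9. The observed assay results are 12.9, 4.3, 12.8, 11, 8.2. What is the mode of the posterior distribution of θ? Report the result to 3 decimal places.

θ̂_MAP = 9.851

n = 5; x̄ = (12.9 + 4.3 + 12.8 + 11 + 8.2)/5 = 49.2/5 = 9.84.
For a Normal prior and Normal likelihood with known variance, the posterior is Normal; its mode equals its mean, the precision-weighted average.
Prior precision 1/σ₀² = 1/25 = 0.04; data precision n/σ² = 5/9.
θ̂ = (0.04·10 + (5/9)·9.84) / (0.04 + 5/9) = (88/15)/(134/225) = 660/67 ≈ 9.851.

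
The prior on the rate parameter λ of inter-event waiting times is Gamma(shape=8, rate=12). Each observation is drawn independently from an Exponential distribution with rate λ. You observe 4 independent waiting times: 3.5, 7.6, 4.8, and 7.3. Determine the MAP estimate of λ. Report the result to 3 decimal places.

λ̂_MAP = 0.313

The Exponential(rate=λ) likelihood is ∝ λ^n e^(−λΣtᵢ). Here n = 4 and Σtᵢ = 3.5 + 7.6 + 4.8 + 7.3 = 23.2.
Posterior ∝ λ^7e^(−12λ) · λ^4e^(−23.2λ) = λ^11e^(−35.2λ), i.e. Gamma(12, 35.2).
Mode = (a−1)/b = 11/35.2 ≈ 0.313.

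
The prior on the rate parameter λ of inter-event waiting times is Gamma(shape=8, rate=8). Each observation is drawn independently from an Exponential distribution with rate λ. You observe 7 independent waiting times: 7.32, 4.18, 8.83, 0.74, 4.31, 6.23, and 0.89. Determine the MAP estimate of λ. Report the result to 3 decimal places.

The Exponential(rate=λ) likelihood is ∝ λ^n e^(−λΣtᵢ). Here n = 7 and Σtᵢ = 7.32 + 4.18 + 8.83 + 0.74 + 4.31 + 6.23 + 0.89 = 32.50.
Posterior ∝ λ^7e^(−8λ) · λ^7e^(−32.50λ) = λ^14e^(−40.50λ), i.e. Gamma(15, 40.50).
Mode = (a−1)/b = 14/40.50 ≈ 0.346.

λ̂_MAP = 0.346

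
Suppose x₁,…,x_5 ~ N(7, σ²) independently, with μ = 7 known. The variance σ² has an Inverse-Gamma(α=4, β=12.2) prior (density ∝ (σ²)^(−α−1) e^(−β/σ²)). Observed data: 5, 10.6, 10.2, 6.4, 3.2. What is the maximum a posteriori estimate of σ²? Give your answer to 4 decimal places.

σ̂²_MAP = 4.4267

Sum of squared deviations about the known mean: SS = (5−7)² + (10.6−7)² + (10.2−7)² + (6.4−7)² + (3.2−7)² = 42.
The Normal likelihood contributes (σ²)^(−n/2) exp(−SS/(2σ²)), so the posterior is Inverse-Gamma(α + n/2, β + SS/2) = Inverse-Gamma(6.5, 33.2).
The mode of Inverse-Gamma(a, b) is b/(a+1) = 33.2/7.5 ≈ 4.4267.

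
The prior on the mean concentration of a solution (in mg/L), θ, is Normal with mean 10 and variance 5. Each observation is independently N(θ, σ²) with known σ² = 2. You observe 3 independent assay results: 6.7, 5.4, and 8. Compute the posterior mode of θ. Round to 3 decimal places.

n = 3; x̄ = (6.7 + 5.4 + 8)/3 = 20.1/3 = 6.7.
For a Normal prior and Normal likelihood with known variance, the posterior is Normal; its mode equals its mean, the precision-weighted average.
Prior precision 1/σ₀² = 1/5 = 0.2; data precision n/σ² = 3/2 = 1.5.
θ̂ = (0.2·10 + 1.5·6.7) / (0.2 + 1.5) = 12.05/1.7 = 241/34 ≈ 7.088.

θ̂_MAP = 7.088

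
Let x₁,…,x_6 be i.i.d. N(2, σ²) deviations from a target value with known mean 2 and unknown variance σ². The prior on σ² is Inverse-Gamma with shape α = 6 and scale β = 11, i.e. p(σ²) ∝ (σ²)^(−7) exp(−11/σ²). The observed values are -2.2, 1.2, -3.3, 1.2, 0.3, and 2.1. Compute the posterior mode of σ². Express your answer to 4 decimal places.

σ̂²_MAP = 3.5955

Sum of squared deviations about the known mean: SS = (-2.2−2)² + (1.2−2)² + (-3.3−2)² + (1.2−2)² + (0.3−2)² + (2.1−2)² = 49.91.
The Normal likelihood contributes (σ²)^(−n/2) exp(−SS/(2σ²)), so the posterior is Inverse-Gamma(α + n/2, β + SS/2) = Inverse-Gamma(9, 35.955).
The mode of Inverse-Gamma(a, b) is b/(a+1) = 35.955/10 ≈ 3.5955.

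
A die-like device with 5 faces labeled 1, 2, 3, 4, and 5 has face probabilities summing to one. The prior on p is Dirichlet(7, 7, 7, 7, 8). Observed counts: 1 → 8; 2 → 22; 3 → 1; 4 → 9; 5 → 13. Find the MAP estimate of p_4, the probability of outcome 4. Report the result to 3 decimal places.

MAP estimate: 0.179

The posterior is Dirichlet(αᵢ + nᵢ) = Dirichlet(15, 29, 8, 16, 21).
For a Dirichlet(a₁,…,a_K) with all aᵢ > 1, the mode has j-th component (aⱼ − 1)/(Σaᵢ − K).
Here Σaᵢ = 89 and K = 5, so p_4 = (16 − 1)/(89 − 5) = 15/84 ≈ 0.179.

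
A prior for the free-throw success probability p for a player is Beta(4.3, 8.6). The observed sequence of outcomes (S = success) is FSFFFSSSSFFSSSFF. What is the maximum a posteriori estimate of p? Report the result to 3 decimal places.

p̂_MAP = 0.420

Prior: Beta(4.3, 8.6).
Data: 8 successes in 16 trials (from the sequence). The binomial likelihood contributes p^8(1−p)^8, so the posterior is Beta(4.3+8, 8.6+8) = Beta(12.3, 16.6).
For Beta(a, b) with a, b > 1 the mode is (a−1)/(a+b−2) = 11.3/26.9 ≈ 0.420.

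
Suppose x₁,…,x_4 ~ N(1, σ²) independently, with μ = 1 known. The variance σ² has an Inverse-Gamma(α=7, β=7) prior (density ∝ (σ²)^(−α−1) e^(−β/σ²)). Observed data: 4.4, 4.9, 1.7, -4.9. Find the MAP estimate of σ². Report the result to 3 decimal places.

σ̂²_MAP = 3.804

Sum of squared deviations about the known mean: SS = (4.4−1)² + (4.9−1)² + (1.7−1)² + (-4.9−1)² = 62.07.
The Normal likelihood contributes (σ²)^(−n/2) exp(−SS/(2σ²)), so the posterior is Inverse-Gamma(α + n/2, β + SS/2) = Inverse-Gamma(9, 38.035).
The mode of Inverse-Gamma(a, b) is b/(a+1) = 38.035/10 ≈ 3.804.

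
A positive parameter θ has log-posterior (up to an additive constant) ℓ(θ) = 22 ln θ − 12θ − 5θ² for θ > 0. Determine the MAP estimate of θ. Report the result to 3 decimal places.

θ̂_MAP = 1.000

ℓ'(θ) = 22/θ − 12 − 10θ. Setting this to zero and multiplying by θ: 10θ² + 12θ − 22 = 0.
θ = (−12 + √(12² + 4·10·22)) / (2·10) = (−12 + √1024) / 20 = (−12 + 32)/20 = 1.
ℓ''(θ) = −22/θ² − 10 < 0, confirming a maximum.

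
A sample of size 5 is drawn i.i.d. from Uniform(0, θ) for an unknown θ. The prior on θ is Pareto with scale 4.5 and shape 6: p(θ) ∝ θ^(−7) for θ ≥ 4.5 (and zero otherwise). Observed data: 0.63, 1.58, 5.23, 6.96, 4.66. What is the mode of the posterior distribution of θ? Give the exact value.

The Uniform(0, θ) likelihood is θ^(−n) for θ ≥ max(xᵢ), zero otherwise. Here max(xᵢ) = 6.96.
Posterior ∝ θ^(−7) · θ^(−5) = θ^(−12) on θ ≥ max(4.5, 6.96) = 6.96.
This density is strictly decreasing in θ, so the posterior mode lies at the lower boundary of the support.

θ̂_MAP = 6.96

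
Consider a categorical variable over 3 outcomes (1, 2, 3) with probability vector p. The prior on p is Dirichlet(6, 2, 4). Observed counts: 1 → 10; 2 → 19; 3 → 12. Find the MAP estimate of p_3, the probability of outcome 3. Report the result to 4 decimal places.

MAP estimate: 0.3000

The posterior is Dirichlet(αᵢ + nᵢ) = Dirichlet(16, 21, 16).
For a Dirichlet(a₁,…,a_K) with all aᵢ > 1, the mode has j-th component (aⱼ − 1)/(Σaᵢ − K).
Here Σaᵢ = 53 and K = 3, so p_3 = (16 − 1)/(53 − 3) = 15/50 ≈ 0.3000.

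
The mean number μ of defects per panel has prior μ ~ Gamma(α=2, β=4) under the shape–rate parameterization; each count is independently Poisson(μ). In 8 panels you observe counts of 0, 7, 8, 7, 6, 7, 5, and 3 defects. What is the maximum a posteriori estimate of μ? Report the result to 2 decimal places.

μ̂_MAP = 3.67

Σxᵢ = 0+7+8+7+6+7+5+3 = 43, with n = 8.
Posterior ∝ μe^(−4μ) · μ^43e^(−8μ) = μ^44e^(−12μ), i.e. Gamma(shape=45, rate=12).
The mode of a Gamma(a, b) with a ≥ 1 (shape–rate) is (a−1)/b = 44/12 ≈ 3.67.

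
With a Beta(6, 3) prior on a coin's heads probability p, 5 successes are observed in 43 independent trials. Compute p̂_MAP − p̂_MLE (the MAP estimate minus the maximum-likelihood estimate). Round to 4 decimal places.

Posterior is Beta(11, 41); MAP = (11−1)/(52−2) = 10/50 ≈ 0.20000.
MLE ignores the prior: p̂_MLE = k/n = 5/43 ≈ 0.11628.
Difference = 10/50 − 5/43 = 18/215 ≈ 0.0837.

MAP − MLE = 0.0837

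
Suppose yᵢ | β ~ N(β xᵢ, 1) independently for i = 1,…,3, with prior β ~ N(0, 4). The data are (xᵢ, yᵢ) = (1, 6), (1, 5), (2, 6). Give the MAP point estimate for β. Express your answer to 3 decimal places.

β̂_MAP = 3.680

log p(β | y) = −Σ(yᵢ − βxᵢ)²/(2·1) − β²/(2·4) + const.
Setting the derivative to zero: Σxᵢ(yᵢ − βxᵢ)/1 − β/4 = 0, so β = Σxᵢyᵢ / (Σxᵢ² + σ²/τ²).
Σxᵢyᵢ = 1·6 + 1·5 + 2·6 = 23; Σxᵢ² = 6; σ²/τ² = 0.25.
β̂_MAP = 23 / (6 + 0.25) = 23/6.25 ≈ 3.680.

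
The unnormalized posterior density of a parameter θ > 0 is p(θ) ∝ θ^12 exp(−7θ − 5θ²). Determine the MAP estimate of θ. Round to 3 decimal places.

θ̂_MAP = 0.800

ℓ'(θ) = 12/θ − 7 − 10θ. Setting this to zero and multiplying by θ: 10θ² + 7θ − 12 = 0.
θ = (−7 + √(7² + 4·10·12)) / (2·10) = (−7 + √529) / 20 = (−7 + 23)/20 = 4/5.
ℓ''(θ) = −12/θ² − 10 < 0, confirming a maximum.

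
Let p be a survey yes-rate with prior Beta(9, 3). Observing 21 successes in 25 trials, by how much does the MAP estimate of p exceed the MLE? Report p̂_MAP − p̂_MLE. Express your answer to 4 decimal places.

MAP − MLE = -0.0114

Posterior is Beta(30, 7); MAP = (30−1)/(37−2) = 29/35 ≈ 0.82857.
MLE ignores the prior: p̂_MLE = k/n = 21/25 ≈ 0.84000.
Difference = 29/35 − 21/25 = -2/175 ≈ -0.0114.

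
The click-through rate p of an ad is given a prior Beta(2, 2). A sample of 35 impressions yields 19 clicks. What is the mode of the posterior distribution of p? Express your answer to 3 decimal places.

p̂_MAP = 0.541

Prior: Beta(2, 2).
Data: 19 successes in 35 trials. The binomial likelihood contributes p^19(1−p)^16, so the posterior is Beta(2+19, 2+16) = Beta(21, 18).
For Beta(a, b) with a, b > 1 the mode is (a−1)/(a+b−2) = 20/37 ≈ 0.541.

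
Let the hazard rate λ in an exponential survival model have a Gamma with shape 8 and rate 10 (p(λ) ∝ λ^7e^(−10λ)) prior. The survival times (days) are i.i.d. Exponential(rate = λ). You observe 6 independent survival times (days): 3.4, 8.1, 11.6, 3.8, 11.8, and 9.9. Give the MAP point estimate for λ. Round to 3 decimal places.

λ̂_MAP = 0.222

The Exponential(rate=λ) likelihood is ∝ λ^n e^(−λΣtᵢ). Here n = 6 and Σtᵢ = 3.4 + 8.1 + 11.6 + 3.8 + 11.8 + 9.9 = 48.6.
Posterior ∝ λ^7e^(−10λ) · λ^6e^(−48.6λ) = λ^13e^(−58.6λ), i.e. Gamma(14, 58.6).
Mode = (a−1)/b = 13/58.6 ≈ 0.222.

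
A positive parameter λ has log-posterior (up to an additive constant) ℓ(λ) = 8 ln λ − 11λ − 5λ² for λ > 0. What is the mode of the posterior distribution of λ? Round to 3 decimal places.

ℓ'(λ) = 8/λ − 11 − 10λ. Setting this to zero and multiplying by λ: 10λ² + 11λ − 8 = 0.
λ = (−11 + √(11² + 4·10·8)) / (2·10) = (−11 + √441) / 20 = (−11 + 21)/20 = 1/2.
ℓ''(λ) = −8/λ² − 10 < 0, confirming a maximum.

λ̂_MAP = 0.500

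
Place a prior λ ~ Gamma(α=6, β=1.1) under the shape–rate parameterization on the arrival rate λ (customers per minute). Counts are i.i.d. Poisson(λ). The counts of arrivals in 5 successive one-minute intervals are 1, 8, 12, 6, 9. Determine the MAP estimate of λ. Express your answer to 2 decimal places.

λ̂_MAP = 6.72

Σxᵢ = 1+8+12+6+9 = 36, with n = 5.
Posterior ∝ λ^5e^(−1.1λ) · λ^36e^(−5λ) = λ^41e^(−6.1λ), i.e. Gamma(shape=42, rate=6.1).
The mode of a Gamma(a, b) with a ≥ 1 (shape–rate) is (a−1)/b = 41/6.1 ≈ 6.72.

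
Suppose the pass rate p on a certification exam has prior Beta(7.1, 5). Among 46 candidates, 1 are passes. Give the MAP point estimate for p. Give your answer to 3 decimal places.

Prior: Beta(7.1, 5).
Data: 1 success in 46 trials. The binomial likelihood contributes p(1−p)^45, so the posterior is Beta(7.1+1, 5+45) = Beta(8.1, 50).
For Beta(a, b) with a, b > 1 the mode is (a−1)/(a+b−2) = 7.1/56.1 ≈ 0.127.

p̂_MAP = 0.127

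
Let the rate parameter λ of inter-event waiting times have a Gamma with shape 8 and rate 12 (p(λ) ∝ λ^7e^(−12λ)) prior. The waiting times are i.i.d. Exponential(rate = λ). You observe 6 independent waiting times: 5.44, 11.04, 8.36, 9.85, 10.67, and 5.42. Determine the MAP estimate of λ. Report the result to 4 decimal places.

The Exponential(rate=λ) likelihood is ∝ λ^n e^(−λΣtᵢ). Here n = 6 and Σtᵢ = 5.44 + 11.04 + 8.36 + 9.85 + 10.67 + 5.42 = 50.78.
Posterior ∝ λ^7e^(−12λ) · λ^6e^(−50.78λ) = λ^13e^(−62.78λ), i.e. Gamma(14, 62.78).
Mode = (a−1)/b = 13/62.78 ≈ 0.2071.

λ̂_MAP = 0.2071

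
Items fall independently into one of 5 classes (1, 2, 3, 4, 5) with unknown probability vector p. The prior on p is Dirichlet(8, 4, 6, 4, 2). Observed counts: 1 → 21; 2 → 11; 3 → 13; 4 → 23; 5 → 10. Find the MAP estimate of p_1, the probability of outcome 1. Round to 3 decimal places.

The posterior is Dirichlet(αᵢ + nᵢ) = Dirichlet(29, 15, 19, 27, 12).
For a Dirichlet(a₁,…,a_K) with all aᵢ > 1, the mode has j-th component (aⱼ − 1)/(Σaᵢ − K).
Here Σaᵢ = 102 and K = 5, so p_1 = (29 − 1)/(102 − 5) = 28/97 ≈ 0.289.

MAP estimate: 0.289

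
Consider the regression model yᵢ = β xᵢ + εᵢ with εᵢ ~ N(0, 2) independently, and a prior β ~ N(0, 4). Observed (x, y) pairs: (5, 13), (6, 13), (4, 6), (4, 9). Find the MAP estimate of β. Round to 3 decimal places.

β̂_MAP = 2.171

log p(β | y) = −Σ(yᵢ − βxᵢ)²/(2·2) − β²/(2·4) + const.
Setting the derivative to zero: Σxᵢ(yᵢ − βxᵢ)/2 − β/4 = 0, so β = Σxᵢyᵢ / (Σxᵢ² + σ²/τ²).
Σxᵢyᵢ = 5·13 + 6·13 + 4·6 + 4·9 = 203; Σxᵢ² = 93; σ²/τ² = 0.5.
β̂_MAP = 203 / (93 + 0.5) = 203/93.5 ≈ 2.171.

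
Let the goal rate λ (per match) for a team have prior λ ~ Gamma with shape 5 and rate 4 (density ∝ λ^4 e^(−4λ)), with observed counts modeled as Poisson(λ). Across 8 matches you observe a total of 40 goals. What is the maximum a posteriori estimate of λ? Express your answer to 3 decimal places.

Σxᵢ = 40, n = 8.
Posterior ∝ λ^4e^(−4λ) · λ^40e^(−8λ) = λ^44e^(−12λ), i.e. Gamma(shape=45, rate=12).
The mode of a Gamma(a, b) with a ≥ 1 (shape–rate) is (a−1)/b = 44/12 ≈ 3.667.

λ̂_MAP = 3.667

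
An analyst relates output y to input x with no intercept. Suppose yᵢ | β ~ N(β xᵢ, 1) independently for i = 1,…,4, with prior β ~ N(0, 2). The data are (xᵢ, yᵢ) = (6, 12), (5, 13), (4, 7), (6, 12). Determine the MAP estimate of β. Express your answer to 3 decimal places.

log p(β | y) = −Σ(yᵢ − βxᵢ)²/(2·1) − β²/(2·2) + const.
Setting the derivative to zero: Σxᵢ(yᵢ − βxᵢ)/1 − β/2 = 0, so β = Σxᵢyᵢ / (Σxᵢ² + σ²/τ²).
Σxᵢyᵢ = 6·12 + 5·13 + 4·7 + 6·12 = 237; Σxᵢ² = 113; σ²/τ² = 0.5.
β̂_MAP = 237 / (113 + 0.5) = 237/113.5 ≈ 2.088.

β̂_MAP = 2.088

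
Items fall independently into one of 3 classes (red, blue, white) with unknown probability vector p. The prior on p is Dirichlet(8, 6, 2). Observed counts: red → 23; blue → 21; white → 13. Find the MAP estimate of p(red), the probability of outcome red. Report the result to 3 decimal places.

The posterior is Dirichlet(αᵢ + nᵢ) = Dirichlet(31, 27, 15).
For a Dirichlet(a₁,…,a_K) with all aᵢ > 1, the mode has j-th component (aⱼ − 1)/(Σaᵢ − K).
Here Σaᵢ = 73 and K = 3, so p(red) = (31 − 1)/(73 − 3) = 30/70 ≈ 0.429.

MAP estimate of p(red) = 0.429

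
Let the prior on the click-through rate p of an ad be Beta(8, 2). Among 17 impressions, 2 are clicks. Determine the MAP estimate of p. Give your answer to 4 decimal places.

Prior: Beta(8, 2).
Data: 2 successes in 17 trials. The binomial likelihood contributes p^2(1−p)^15, so the posterior is Beta(8+2, 2+15) = Beta(10, 17).
For Beta(a, b) with a, b > 1 the mode is (a−1)/(a+b−2) = 9/25 ≈ 0.3600.

p̂_MAP = 0.3600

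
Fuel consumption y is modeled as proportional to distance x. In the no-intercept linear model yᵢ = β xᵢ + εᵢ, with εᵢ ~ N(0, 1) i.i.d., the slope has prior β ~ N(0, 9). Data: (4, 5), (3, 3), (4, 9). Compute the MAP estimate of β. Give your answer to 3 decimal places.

β̂_MAP = 1.581

log p(β | y) = −Σ(yᵢ − βxᵢ)²/(2·1) − β²/(2·9) + const.
Setting the derivative to zero: Σxᵢ(yᵢ − βxᵢ)/1 − β/9 = 0, so β = Σxᵢyᵢ / (Σxᵢ² + σ²/τ²).
Σxᵢyᵢ = 4·5 + 3·3 + 4·9 = 65; Σxᵢ² = 41; σ²/τ² = 1/9.
β̂_MAP = 65 / (41 + 1/9) = 65/(370/9) = 117/74 ≈ 1.581.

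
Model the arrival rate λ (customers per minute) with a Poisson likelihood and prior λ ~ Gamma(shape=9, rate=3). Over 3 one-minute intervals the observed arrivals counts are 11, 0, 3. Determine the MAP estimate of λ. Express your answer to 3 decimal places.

Σxᵢ = 11+0+3 = 14, with n = 3.
Posterior ∝ λ^8e^(−3λ) · λ^14e^(−3λ) = λ^22e^(−6λ), i.e. Gamma(shape=23, rate=6).
The mode of a Gamma(a, b) with a ≥ 1 (shape–rate) is (a−1)/b = 22/6 ≈ 3.667.

λ̂_MAP = 3.667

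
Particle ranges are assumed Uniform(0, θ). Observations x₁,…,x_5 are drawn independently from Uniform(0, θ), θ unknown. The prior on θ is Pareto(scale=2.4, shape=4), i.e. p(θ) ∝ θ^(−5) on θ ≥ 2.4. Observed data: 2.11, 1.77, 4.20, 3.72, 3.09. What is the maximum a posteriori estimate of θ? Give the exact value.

θ̂_MAP = 4.20

The Uniform(0, θ) likelihood is θ^(−n) for θ ≥ max(xᵢ), zero otherwise. Here max(xᵢ) = 4.20.
Posterior ∝ θ^(−5) · θ^(−5) = θ^(−10) on θ ≥ max(2.4, 4.20) = 4.20.
This density is strictly decreasing in θ, so the posterior mode lies at the lower boundary of the support.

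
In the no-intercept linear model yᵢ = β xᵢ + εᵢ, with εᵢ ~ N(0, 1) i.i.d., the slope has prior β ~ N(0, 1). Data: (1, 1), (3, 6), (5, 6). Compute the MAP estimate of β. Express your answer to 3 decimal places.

β̂_MAP = 1.361

log p(β | y) = −Σ(yᵢ − βxᵢ)²/(2·1) − β²/(2·1) + const.
Setting the derivative to zero: Σxᵢ(yᵢ − βxᵢ)/1 − β/1 = 0, so β = Σxᵢyᵢ / (Σxᵢ² + σ²/τ²).
Σxᵢyᵢ = 1·1 + 3·6 + 5·6 = 49; Σxᵢ² = 35; σ²/τ² = 1.
β̂_MAP = 49 / (35 + 1) = 49/36 ≈ 1.361.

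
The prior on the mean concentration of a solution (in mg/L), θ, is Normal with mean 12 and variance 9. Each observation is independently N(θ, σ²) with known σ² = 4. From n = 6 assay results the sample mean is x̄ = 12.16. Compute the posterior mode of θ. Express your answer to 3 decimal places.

θ̂_MAP = 12.149

n = 6, x̄ = 12.16.
For a Normal prior and Normal likelihood with known variance, the posterior is Normal; its mode equals its mean, the precision-weighted average.
Prior precision 1/σ₀² = 1/9; data precision n/σ² = 6/4 = 1.5.
θ̂ = ((1/9)·12 + 1.5·12.16) / (1/9 + 1.5) = (1468/75)/(29/18) = 8808/725 ≈ 12.149.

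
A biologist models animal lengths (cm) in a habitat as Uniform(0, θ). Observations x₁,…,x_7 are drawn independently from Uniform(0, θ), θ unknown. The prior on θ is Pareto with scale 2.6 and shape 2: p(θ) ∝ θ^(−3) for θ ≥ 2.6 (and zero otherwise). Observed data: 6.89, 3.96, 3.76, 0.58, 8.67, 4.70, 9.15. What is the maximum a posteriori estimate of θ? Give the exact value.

The Uniform(0, θ) likelihood is θ^(−n) for θ ≥ max(xᵢ), zero otherwise. Here max(xᵢ) = 9.15.
Posterior ∝ θ^(−3) · θ^(−7) = θ^(−10) on θ ≥ max(2.6, 9.15) = 9.15.
This density is strictly decreasing in θ, so the posterior mode lies at the lower boundary of the support.

θ̂_MAP = 9.15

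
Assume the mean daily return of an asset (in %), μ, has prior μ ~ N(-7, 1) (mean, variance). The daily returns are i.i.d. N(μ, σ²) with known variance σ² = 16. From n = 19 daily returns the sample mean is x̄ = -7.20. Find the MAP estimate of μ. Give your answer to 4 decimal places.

μ̂_MAP = -7.1086

n = 19, x̄ = -7.20.
For a Normal prior and Normal likelihood with known variance, the posterior is Normal; its mode equals its mean, the precision-weighted average.
Prior precision 1/σ₀² = 1/1 = 1; data precision n/σ² = 19/16 = 1.1875.
μ̂ = (1·(-7) + 1.1875·(-7.2)) / (1 + 1.1875) = (-15.55)/2.1875 = -1244/175 ≈ -7.1086.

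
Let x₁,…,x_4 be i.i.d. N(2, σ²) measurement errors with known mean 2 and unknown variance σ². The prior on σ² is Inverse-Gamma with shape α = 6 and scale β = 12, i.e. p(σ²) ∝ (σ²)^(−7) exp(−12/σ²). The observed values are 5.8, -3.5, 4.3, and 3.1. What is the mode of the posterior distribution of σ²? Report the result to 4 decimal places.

Sum of squared deviations about the known mean: SS = (5.8−2)² + (-3.5−2)² + (4.3−2)² + (3.1−2)² = 51.19.
The Normal likelihood contributes (σ²)^(−n/2) exp(−SS/(2σ²)), so the posterior is Inverse-Gamma(α + n/2, β + SS/2) = Inverse-Gamma(8, 37.595).
The mode of Inverse-Gamma(a, b) is b/(a+1) = 37.595/9 ≈ 4.1772.

σ̂²_MAP = 4.1772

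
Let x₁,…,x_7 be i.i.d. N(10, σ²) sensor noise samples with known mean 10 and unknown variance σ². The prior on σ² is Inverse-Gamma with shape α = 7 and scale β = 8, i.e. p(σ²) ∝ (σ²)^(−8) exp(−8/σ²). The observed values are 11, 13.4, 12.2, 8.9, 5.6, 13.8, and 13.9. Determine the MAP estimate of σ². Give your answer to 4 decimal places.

Sum of squared deviations about the known mean: SS = (11−10)² + (13.4−10)² + (12.2−10)² + (8.9−10)² + (5.6−10)² + (13.8−10)² + (13.9−10)² = 67.62.
The Normal likelihood contributes (σ²)^(−n/2) exp(−SS/(2σ²)), so the posterior is Inverse-Gamma(α + n/2, β + SS/2) = Inverse-Gamma(10.5, 41.81).
The mode of Inverse-Gamma(a, b) is b/(a+1) = 41.81/11.5 ≈ 3.6357.

σ̂²_MAP = 3.6357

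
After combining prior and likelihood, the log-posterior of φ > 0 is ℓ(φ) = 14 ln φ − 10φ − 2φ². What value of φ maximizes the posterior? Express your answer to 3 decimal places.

φ̂_MAP = 1.000

ℓ'(φ) = 14/φ − 10 − 4φ. Setting this to zero and multiplying by φ: 4φ² + 10φ − 14 = 0.
φ = (−10 + √(10² + 4·4·14)) / (2·4) = (−10 + √324) / 8 = (−10 + 18)/8 = 1.
ℓ''(φ) = −14/φ² − 4 < 0, confirming a maximum.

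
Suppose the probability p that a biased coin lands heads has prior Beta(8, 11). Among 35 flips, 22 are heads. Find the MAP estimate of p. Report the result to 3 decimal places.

p̂_MAP = 0.558

Prior: Beta(8, 11).
Data: 22 successes in 35 trials. The binomial likelihood contributes p^22(1−p)^13, so the posterior is Beta(8+22, 11+13) = Beta(30, 24).
For Beta(a, b) with a, b > 1 the mode is (a−1)/(a+b−2) = 29/52 ≈ 0.558.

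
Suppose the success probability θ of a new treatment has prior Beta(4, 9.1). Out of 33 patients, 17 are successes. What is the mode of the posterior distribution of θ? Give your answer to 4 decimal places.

θ̂_MAP = 0.4535

Prior: Beta(4, 9.1).
Data: 17 successes in 33 trials. The binomial likelihood contributes θ^17(1−θ)^16, so the posterior is Beta(4+17, 9.1+16) = Beta(21, 25.1).
For Beta(a, b) with a, b > 1 the mode is (a−1)/(a+b−2) = 20/44.1 ≈ 0.4535.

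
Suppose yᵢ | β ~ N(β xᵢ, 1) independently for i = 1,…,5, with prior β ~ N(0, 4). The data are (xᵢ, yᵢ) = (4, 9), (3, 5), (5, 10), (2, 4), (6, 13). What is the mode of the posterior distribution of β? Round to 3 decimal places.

log p(β | y) = −Σ(yᵢ − βxᵢ)²/(2·1) − β²/(2·4) + const.
Setting the derivative to zero: Σxᵢ(yᵢ − βxᵢ)/1 − β/4 = 0, so β = Σxᵢyᵢ / (Σxᵢ² + σ²/τ²).
Σxᵢyᵢ = 4·9 + 3·5 + 5·10 + 2·4 + 6·13 = 187; Σxᵢ² = 90; σ²/τ² = 0.25.
β̂_MAP = 187 / (90 + 0.25) = 187/90.25 ≈ 2.072.

β̂_MAP = 2.072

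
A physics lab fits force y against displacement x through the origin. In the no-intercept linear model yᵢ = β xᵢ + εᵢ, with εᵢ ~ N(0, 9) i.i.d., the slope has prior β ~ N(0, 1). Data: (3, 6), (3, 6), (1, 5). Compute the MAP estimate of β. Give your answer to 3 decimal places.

log p(β | y) = −Σ(yᵢ − βxᵢ)²/(2·9) − β²/(2·1) + const.
Setting the derivative to zero: Σxᵢ(yᵢ − βxᵢ)/9 − β/1 = 0, so β = Σxᵢyᵢ / (Σxᵢ² + σ²/τ²).
Σxᵢyᵢ = 3·6 + 3·6 + 1·5 = 41; Σxᵢ² = 19; σ²/τ² = 9.
β̂_MAP = 41 / (19 + 9) = 41/28 ≈ 1.464.

β̂_MAP = 1.464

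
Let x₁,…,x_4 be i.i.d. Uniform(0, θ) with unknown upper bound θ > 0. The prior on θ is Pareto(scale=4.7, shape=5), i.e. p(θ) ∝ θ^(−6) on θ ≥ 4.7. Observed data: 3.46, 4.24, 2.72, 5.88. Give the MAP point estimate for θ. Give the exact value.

The Uniform(0, θ) likelihood is θ^(−n) for θ ≥ max(xᵢ), zero otherwise. Here max(xᵢ) = 5.88.
Posterior ∝ θ^(−6) · θ^(−4) = θ^(−10) on θ ≥ max(4.7, 5.88) = 5.88.
This density is strictly decreasing in θ, so the posterior mode lies at the lower boundary of the support.

θ̂_MAP = 5.88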